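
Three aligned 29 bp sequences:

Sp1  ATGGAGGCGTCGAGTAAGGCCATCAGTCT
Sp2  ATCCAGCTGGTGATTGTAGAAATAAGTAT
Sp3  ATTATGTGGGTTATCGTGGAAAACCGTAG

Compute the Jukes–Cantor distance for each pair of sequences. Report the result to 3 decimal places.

d(Sp1,Sp2) = 0.774, d(Sp1,Sp3) = 1.318, d(Sp2,Sp3) = 0.602

Sp1–Sp2: 14/29 sites differ → p ≈ 0.482759, d = −0.75 ln(1 − 0.643679) = 0.773942 ≈ 0.774.
Sp1–Sp3: 18/29 sites differ → p ≈ 0.62069, d = −0.75 ln(1 − 0.827587) = 1.318397 ≈ 1.318.
Sp2–Sp3: 12/29 sites differ → p ≈ 0.413793, d = −0.75 ln(1 − 0.551724) = 0.601760 ≈ 0.602.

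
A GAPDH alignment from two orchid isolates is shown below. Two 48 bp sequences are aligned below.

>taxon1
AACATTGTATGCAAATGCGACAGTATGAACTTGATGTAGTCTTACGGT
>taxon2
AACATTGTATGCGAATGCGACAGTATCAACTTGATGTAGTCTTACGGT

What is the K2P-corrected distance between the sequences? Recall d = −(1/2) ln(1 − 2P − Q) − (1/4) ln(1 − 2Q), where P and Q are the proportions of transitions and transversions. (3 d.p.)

Of 48 sites, 1 differences are transitions and 1 are transversions, so P = 1/48 ≈ 0.020833 and Q = 1/48 ≈ 0.020833.
Under the Kimura two-parameter model, d = −½ ln(1 − 2P − Q) − ¼ ln(1 − 2Q).
1 − 2P − Q = 0.937501, giving −½ ln(0.937501) = 0.032269.
1 − 2Q = 0.958334, giving −¼ ln(0.958334) = 0.010640.
d = 0.032269 + 0.010640 = 0.042909.

0.043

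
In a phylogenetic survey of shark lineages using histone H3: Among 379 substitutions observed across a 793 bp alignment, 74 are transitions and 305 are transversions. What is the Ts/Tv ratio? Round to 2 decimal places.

R = 74/305 = 0.242622… ≈ 0.24 (to 2 d.p.).

0.24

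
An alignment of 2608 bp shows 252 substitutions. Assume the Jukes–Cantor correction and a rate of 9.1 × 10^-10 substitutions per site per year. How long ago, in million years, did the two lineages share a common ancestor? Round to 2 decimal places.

56.84

p = 252/2608 ≈ 0.096626.
d = −(3/4) ln(1 − 4p/3) = −0.75 ln(1 − 0.128835) = −0.75 ln(0.871165)
  = −0.75 × (-0.137924) = 0.103443 substitutions/site.
Under a molecular clock d = 2μt, so t = d/(2μ) = 0.103443 / (2 × 9.1 × 10^-10) = 56.84 million years.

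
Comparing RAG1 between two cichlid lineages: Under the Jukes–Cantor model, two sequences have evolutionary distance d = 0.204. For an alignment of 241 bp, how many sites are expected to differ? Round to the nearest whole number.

43

Invert JC69: p = (3/4)(1 − e^(−4d/3)) = 0.75 × (1 − e^(-0.272)) = 0.75 × (1 − 0.761854) = 0.178610.
Expected differing sites = pL ≈ 0.178610 × 241 = 43.04501 ≈ 43.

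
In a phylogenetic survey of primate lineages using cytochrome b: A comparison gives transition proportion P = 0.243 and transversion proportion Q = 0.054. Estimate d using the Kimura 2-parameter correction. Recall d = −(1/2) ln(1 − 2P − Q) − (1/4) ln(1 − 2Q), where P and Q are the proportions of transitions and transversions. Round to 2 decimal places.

0.42

Under the Kimura two-parameter model, d = −½ ln(1 − 2P − Q) − ¼ ln(1 − 2Q).
1 − 2P − Q = 0.46, giving −½ ln(0.46) = 0.388264.
1 − 2Q = 0.892, giving −¼ ln(0.892) = 0.028572.
d = 0.388264 + 0.028572 = 0.416836.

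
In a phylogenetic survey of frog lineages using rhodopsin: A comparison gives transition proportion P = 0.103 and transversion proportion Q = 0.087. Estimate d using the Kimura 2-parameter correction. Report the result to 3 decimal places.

Under the Kimura two-parameter model, d = −½ ln(1 − 2P − Q) − ¼ ln(1 − 2Q).
1 − 2P − Q = 0.707, giving −½ ln(0.707) = 0.173362.
1 − 2Q = 0.826, giving −¼ ln(0.826) = 0.047790.
d = 0.173362 + 0.047790 = 0.221152.

0.221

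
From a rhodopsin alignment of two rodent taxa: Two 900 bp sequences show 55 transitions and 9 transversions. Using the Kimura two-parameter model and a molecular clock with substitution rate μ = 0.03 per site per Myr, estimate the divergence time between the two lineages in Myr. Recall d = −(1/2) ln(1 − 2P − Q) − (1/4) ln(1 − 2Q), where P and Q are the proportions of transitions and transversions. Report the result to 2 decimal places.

P = 55/900 ≈ 0.061111 and Q = 9/900 = 0.01.
Under the Kimura two-parameter model, d = −½ ln(1 − 2P − Q) − ¼ ln(1 − 2Q).
1 − 2P − Q = 0.867778, giving −½ ln(0.867778) = 0.070910.
1 − 2Q = 0.98, giving −¼ ln(0.98) = 0.005051.
d = 0.070910 + 0.005051 = 0.075961.
Under a molecular clock d = 2μt, so t = d/(2μ) = 0.075961 / (2 × 0.03) = 1.27 Myr.

1.27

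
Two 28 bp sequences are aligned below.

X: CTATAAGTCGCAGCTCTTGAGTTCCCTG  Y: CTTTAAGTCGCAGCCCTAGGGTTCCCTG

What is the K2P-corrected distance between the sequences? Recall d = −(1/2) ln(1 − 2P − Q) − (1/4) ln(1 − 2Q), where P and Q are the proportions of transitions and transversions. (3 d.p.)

Of 28 sites, 2 differences are transitions and 2 are transversions, so P = 2/28 ≈ 0.071429 and Q = 2/28 ≈ 0.071429.
Under the Kimura two-parameter model, d = −½ ln(1 − 2P − Q) − ¼ ln(1 − 2Q).
1 − 2P − Q = 0.785713, giving −½ ln(0.785713) = 0.120582.
1 − 2Q = 0.857142, giving −¼ ln(0.857142) = 0.038538.
d = 0.120582 + 0.038538 = 0.159120.

0.159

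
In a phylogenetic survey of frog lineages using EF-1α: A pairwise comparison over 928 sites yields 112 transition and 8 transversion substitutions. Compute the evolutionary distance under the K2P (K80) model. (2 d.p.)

0.15

P = 112/928 ≈ 0.12069 and Q = 8/928 ≈ 0.008621.
Under the Kimura two-parameter model, d = −½ ln(1 − 2P − Q) − ¼ ln(1 − 2Q).
1 − 2P − Q = 0.749999, giving −½ ln(0.749999) = 0.143842.
1 − 2Q = 0.982758, giving −¼ ln(0.982758) = 0.004348.
d = 0.143842 + 0.004348 = 0.148190.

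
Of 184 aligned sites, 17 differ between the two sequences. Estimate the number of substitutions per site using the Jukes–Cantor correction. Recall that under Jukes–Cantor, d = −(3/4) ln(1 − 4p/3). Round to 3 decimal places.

p = 17/184 ≈ 0.092391.
d = −(3/4) ln(1 − 4p/3) = −0.75 ln(1 − 0.123188) = −0.75 ln(0.876812)
  = −0.75 × (-0.131463) = 0.098597 substitutions/site.

0.099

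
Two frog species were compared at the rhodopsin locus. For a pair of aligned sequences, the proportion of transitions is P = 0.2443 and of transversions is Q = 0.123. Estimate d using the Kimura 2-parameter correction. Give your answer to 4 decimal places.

Under the Kimura two-parameter model, d = −½ ln(1 − 2P − Q) − ¼ ln(1 − 2Q).
1 − 2P − Q = 0.3884, giving −½ ln(0.3884) = 0.472860.
1 − 2Q = 0.754, giving −¼ ln(0.754) = 0.070591.
d = 0.472860 + 0.070591 = 0.543451.

0.5435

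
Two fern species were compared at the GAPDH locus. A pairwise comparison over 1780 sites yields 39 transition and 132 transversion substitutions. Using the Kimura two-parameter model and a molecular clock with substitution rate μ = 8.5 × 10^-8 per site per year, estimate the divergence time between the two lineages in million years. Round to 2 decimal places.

0.61

P = 39/1780 ≈ 0.02191 and Q = 132/1780 ≈ 0.074157.
Under the Kimura two-parameter model, d = −½ ln(1 − 2P − Q) − ¼ ln(1 − 2Q).
1 − 2P − Q = 0.882023, giving −½ ln(0.882023) = 0.062769.
1 − 2Q = 0.851686, giving −¼ ln(0.851686) = 0.040134.
d = 0.062769 + 0.040134 = 0.102903.
Under a molecular clock d = 2μt, so t = d/(2μ) = 0.102903 / (2 × 8.5 × 10^-8) = 0.61 million years.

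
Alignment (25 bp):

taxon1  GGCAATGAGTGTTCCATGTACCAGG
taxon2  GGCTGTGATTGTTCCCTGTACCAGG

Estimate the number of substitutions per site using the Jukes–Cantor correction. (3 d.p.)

0.180

The sequences differ at 4 of 25 sites (4, 5, 9, 16), so p = 4/25 = 0.16.
d = −(3/4) ln(1 − 4p/3) = −0.75 ln(1 − 0.213333) = −0.75 ln(0.786667)
  = −0.75 × (-0.239950) = 0.179963 substitutions/site.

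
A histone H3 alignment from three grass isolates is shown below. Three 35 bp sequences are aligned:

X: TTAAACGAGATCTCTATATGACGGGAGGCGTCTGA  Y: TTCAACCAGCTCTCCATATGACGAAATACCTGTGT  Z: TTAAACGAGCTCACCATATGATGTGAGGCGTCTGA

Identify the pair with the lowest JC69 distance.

X and Z

X–Y: 11/35 differ, p = 0.314, d = 0.407.
X–Z: 5/35 differ, p = 0.143, d = 0.158.
Y–Z: 11/35 differ, p = 0.314, d = 0.407.
The smallest distance is between X and Z.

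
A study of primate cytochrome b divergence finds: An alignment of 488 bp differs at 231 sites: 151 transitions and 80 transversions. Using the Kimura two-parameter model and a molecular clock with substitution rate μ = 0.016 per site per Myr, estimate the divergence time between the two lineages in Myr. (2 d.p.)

26.96

P = 151/488 ≈ 0.309426 and Q = 80/488 ≈ 0.163934.
Under the Kimura two-parameter model, d = −½ ln(1 − 2P − Q) − ¼ ln(1 − 2Q).
1 − 2P − Q = 0.217214, giving −½ ln(0.217214) = 0.763436.
1 − 2Q = 0.672132, giving −¼ ln(0.672132) = 0.099325.
d = 0.763436 + 0.099325 = 0.862761.
Under a molecular clock d = 2μt, so t = d/(2μ) = 0.862761 / (2 × 0.016) = 26.96 Myr.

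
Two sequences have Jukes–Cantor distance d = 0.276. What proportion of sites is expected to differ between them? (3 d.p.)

0.231

p = (3/4)(1 − e^(−4d/3)) = 0.75 × (1 − e^(-0.368)) = 0.75 × (1 − 0.692117) = 0.230912.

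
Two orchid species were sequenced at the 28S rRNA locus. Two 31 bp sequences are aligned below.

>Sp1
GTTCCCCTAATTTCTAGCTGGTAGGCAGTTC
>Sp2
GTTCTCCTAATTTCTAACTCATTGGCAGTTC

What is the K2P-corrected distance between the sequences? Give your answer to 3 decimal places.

0.184

Of 31 sites, 3 differences are transitions and 2 are transversions, so P = 3/31 ≈ 0.096774 and Q = 2/31 ≈ 0.064516.
Under the Kimura two-parameter model, d = −½ ln(1 − 2P − Q) − ¼ ln(1 − 2Q).
1 − 2P − Q = 0.741936, giving −½ ln(0.741936) = 0.149246.
1 − 2Q = 0.870968, giving −¼ ln(0.870968) = 0.034538.
d = 0.149246 + 0.034538 = 0.183784.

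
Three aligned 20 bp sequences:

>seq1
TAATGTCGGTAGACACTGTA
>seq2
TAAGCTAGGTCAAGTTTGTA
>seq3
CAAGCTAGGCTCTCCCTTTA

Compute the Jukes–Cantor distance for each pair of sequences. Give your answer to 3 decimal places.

seq1–seq2: 8/20 sites differ → p = 0.4, d = −0.75 ln(1 − 0.533333) = 0.571605 ≈ 0.572.
seq1–seq3: 10/20 sites differ → p = 0.5, d = −0.75 ln(1 − 0.666667) = 0.823960 ≈ 0.824.
seq2–seq3: 9/20 sites differ → p = 0.45, d = −0.75 ln(1 − 0.6) = 0.687218 ≈ 0.687.

d(seq1,seq2) = 0.572, d(seq1,seq3) = 0.824, d(seq2,seq3) = 0.687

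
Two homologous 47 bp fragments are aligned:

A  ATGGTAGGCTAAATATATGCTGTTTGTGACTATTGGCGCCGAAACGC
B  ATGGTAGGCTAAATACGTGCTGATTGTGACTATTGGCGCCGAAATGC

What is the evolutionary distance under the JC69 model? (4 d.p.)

0.0903

The sequences differ at 4 of 47 sites (16, 17, 23, 45), so p = 4/47 ≈ 0.085106.
d = −(3/4) ln(1 − 4p/3) = −0.75 ln(1 − 0.113475) = −0.75 ln(0.886525)
  = −0.75 × (-0.120446) = 0.090335 substitutions/site.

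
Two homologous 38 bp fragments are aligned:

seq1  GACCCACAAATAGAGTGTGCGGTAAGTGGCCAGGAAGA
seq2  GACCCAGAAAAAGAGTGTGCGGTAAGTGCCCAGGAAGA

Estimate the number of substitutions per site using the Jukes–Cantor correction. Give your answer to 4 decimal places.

The sequences differ at 3 of 38 sites (7, 11, 29), so p = 3/38 ≈ 0.078947.
d = −(3/4) ln(1 − 4p/3) = −0.75 ln(1 − 0.105263) = −0.75 ln(0.894737)
  = −0.75 × (-0.111225) = 0.083419 substitutions/site.

0.0834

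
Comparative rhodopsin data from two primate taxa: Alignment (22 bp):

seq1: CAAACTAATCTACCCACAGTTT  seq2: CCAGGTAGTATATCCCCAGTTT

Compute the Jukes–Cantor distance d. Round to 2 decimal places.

0.41

The sequences differ at 7 of 22 sites (2, 4, 5, 8, 10, 13, 16), so p = 7/22 ≈ 0.318182.
d = −(3/4) ln(1 − 4p/3) = −0.75 ln(1 − 0.424243) = −0.75 ln(0.575757)
  = −0.75 × (-0.552070) = 0.414053 substitutions/site.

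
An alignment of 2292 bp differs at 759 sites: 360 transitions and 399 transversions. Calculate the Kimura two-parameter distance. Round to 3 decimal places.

0.442

P = 360/2292 ≈ 0.157068 and Q = 399/2292 ≈ 0.174084.
Under the Kimura two-parameter model, d = −½ ln(1 − 2P − Q) − ¼ ln(1 − 2Q).
1 − 2P − Q = 0.51178, giving −½ ln(0.51178) = 0.334930.
1 − 2Q = 0.651832, giving −¼ ln(0.651832) = 0.106992.
d = 0.334930 + 0.106992 = 0.441922.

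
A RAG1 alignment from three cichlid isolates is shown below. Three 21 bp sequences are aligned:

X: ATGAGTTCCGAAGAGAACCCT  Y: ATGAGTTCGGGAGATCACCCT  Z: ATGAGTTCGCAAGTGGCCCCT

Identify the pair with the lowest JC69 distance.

X and Y

X–Y: 4/21 differ, p = 0.190, d = 0.220.
X–Z: 5/21 differ, p = 0.238, d = 0.286.
Y–Z: 6/21 differ, p = 0.286, d = 0.360.
The smallest distance is between X and Y.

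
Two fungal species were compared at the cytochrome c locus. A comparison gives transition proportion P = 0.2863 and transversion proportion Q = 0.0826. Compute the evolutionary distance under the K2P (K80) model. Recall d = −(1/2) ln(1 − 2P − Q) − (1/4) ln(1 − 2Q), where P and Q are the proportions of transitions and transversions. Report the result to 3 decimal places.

0.578

Under the Kimura two-parameter model, d = −½ ln(1 − 2P − Q) − ¼ ln(1 − 2Q).
1 − 2P − Q = 0.3448, giving −½ ln(0.3448) = 0.532395.
1 − 2Q = 0.8348, giving −¼ ln(0.8348) = 0.045141.
d = 0.532395 + 0.045141 = 0.577536.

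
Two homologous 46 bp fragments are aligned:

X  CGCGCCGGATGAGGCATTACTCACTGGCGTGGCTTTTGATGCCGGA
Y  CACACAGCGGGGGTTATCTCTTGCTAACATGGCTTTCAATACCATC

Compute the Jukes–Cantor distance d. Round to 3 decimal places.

0.761

The sequences differ at 22 of 46 sites, so p = 22/46 ≈ 0.478261.
d = −(3/4) ln(1 − 4p/3) = −0.75 ln(1 − 0.637681) = −0.75 ln(0.362319)
  = −0.75 × (-1.015230) = 0.761423 substitutions/site.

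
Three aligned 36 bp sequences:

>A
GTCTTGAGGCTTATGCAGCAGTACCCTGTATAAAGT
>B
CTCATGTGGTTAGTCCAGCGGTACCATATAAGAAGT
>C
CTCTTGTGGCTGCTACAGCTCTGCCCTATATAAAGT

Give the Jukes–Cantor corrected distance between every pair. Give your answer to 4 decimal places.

A–B: 12/36 sites differ → p ≈ 0.333333, d = −0.75 ln(1 − 0.444444) = 0.440839 ≈ 0.4408.
A–C: 9/36 sites differ → p = 0.25, d = −0.75 ln(1 − 0.333333) = 0.304098 ≈ 0.3041.
B–C: 11/36 sites differ → p ≈ 0.305556, d = −0.75 ln(1 − 0.407408) = 0.392437 ≈ 0.3924.

d(A,B) = 0.4408, d(A,C) = 0.3041, d(B,C) = 0.3924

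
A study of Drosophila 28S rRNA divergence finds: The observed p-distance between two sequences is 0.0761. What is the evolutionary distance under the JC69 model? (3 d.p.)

0.080

d = −(3/4) ln(1 − 4p/3) = −0.75 ln(1 − 0.101467) = −0.75 ln(0.898533)
  = −0.75 × (-0.106992) = 0.080244 substitutions/site.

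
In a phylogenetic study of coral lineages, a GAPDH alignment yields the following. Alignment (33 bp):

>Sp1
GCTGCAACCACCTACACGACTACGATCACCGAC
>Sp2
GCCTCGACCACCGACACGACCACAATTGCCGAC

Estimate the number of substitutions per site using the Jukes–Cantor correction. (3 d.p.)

The sequences differ at 8 of 33 sites (3, 4, 6, 13, 21, 24, 27, 28), so p = 8/33 ≈ 0.242424.
d = −(3/4) ln(1 − 4p/3) = −0.75 ln(1 − 0.323232) = −0.75 ln(0.676768)
  = −0.75 × (-0.390427) = 0.292820 substitutions/site.

0.293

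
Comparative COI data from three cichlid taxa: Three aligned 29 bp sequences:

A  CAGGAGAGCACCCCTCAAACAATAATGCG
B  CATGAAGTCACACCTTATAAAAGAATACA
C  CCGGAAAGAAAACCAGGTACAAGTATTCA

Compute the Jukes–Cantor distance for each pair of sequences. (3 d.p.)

d(A,B) = 0.529, d(A,C) = 0.683, d(B,C) = 0.602

A–B: 11/29 sites differ → p ≈ 0.37931, d = −0.75 ln(1 − 0.505747) = 0.528531 ≈ 0.529.
A–C: 13/29 sites differ → p ≈ 0.448276, d = −0.75 ln(1 − 0.597701) = 0.682920 ≈ 0.683.
B–C: 12/29 sites differ → p ≈ 0.413793, d = −0.75 ln(1 − 0.551724) = 0.601760 ≈ 0.602.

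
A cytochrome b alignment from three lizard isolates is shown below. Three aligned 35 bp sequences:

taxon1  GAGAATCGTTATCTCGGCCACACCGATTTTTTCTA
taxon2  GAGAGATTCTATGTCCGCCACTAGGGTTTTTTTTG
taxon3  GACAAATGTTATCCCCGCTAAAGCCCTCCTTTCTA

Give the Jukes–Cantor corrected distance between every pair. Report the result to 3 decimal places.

d(taxon1,taxon2) = 0.513, d(taxon1,taxon3) = 0.458, d(taxon2,taxon3) = 0.782

taxon1–taxon2: 13/35 sites differ → p ≈ 0.371429, d = −0.75 ln(1 − 0.495239) = 0.512753 ≈ 0.513.
taxon1–taxon3: 12/35 sites differ → p ≈ 0.342857, d = −0.75 ln(1 − 0.457143) = 0.458182 ≈ 0.458.
taxon2–taxon3: 17/35 sites differ → p ≈ 0.485714, d = −0.75 ln(1 − 0.647619) = 0.782282 ≈ 0.782.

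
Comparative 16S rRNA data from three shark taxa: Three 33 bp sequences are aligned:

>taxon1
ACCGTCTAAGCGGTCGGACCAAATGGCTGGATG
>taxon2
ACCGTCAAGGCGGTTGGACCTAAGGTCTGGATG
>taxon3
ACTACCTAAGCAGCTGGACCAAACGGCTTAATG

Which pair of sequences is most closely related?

taxon1 and taxon2

taxon1–taxon2: 6/33 differ, p = 0.182, d = 0.208.
taxon1–taxon3: 9/33 differ, p = 0.273, d = 0.339.
taxon2–taxon3: 12/33 differ, p = 0.364, d = 0.497.
The smallest distance is between taxon1 and taxon2.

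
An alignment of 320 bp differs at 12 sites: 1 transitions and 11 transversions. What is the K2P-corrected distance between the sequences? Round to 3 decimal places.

P = 1/320 = 0.003125 and Q = 11/320 = 0.034375.
Under the Kimura two-parameter model, d = −½ ln(1 − 2P − Q) − ¼ ln(1 − 2Q).
1 − 2P − Q = 0.959375, giving −½ ln(0.959375) = 0.020737.
1 − 2Q = 0.93125, giving −¼ ln(0.93125) = 0.017807.
d = 0.020737 + 0.017807 = 0.038544.

0.039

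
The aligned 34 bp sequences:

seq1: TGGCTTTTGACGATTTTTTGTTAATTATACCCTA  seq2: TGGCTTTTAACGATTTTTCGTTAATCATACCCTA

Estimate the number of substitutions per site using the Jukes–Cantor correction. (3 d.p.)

0.094

The sequences differ at 3 of 34 sites (9, 19, 26), so p = 3/34 ≈ 0.088235.
d = −(3/4) ln(1 − 4p/3) = −0.75 ln(1 − 0.117647) = −0.75 ln(0.882353)
  = −0.75 × (-0.125163) = 0.093872 substitutions/site.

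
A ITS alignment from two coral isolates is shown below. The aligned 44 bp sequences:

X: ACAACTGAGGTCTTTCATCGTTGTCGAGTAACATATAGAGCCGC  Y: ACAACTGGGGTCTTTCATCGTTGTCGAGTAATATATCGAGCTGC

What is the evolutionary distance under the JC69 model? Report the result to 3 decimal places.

0.097

The sequences differ at 4 of 44 sites (8, 32, 37, 42), so p = 4/44 ≈ 0.090909.
d = −(3/4) ln(1 − 4p/3) = −0.75 ln(1 − 0.121212) = −0.75 ln(0.878788)
  = −0.75 × (-0.129212) = 0.096909 substitutions/site.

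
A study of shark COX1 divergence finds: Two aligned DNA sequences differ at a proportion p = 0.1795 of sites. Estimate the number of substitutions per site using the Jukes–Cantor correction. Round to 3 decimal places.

0.205

d = −(3/4) ln(1 − 4p/3) = −0.75 ln(1 − 0.239333) = −0.75 ln(0.760667)
  = −0.75 × (-0.273560) = 0.205170 substitutions/site.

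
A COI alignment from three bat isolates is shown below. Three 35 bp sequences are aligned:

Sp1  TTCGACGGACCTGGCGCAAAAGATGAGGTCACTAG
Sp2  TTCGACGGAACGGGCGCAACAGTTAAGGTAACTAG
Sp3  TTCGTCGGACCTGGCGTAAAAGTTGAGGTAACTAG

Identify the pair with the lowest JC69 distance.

Sp1 and Sp3

Sp1–Sp2: 6/35 differ, p = 0.171, d = 0.195.
Sp1–Sp3: 4/35 differ, p = 0.114, d = 0.124.
Sp2–Sp3: 6/35 differ, p = 0.171, d = 0.195.
The smallest distance is between Sp1 and Sp3.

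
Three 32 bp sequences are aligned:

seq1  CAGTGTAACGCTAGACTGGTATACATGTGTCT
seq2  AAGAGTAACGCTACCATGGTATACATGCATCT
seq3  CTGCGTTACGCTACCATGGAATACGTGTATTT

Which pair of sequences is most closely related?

seq1 and seq2

seq1–seq2: 7/32 differ, p = 0.219, d = 0.259.
seq1–seq3: 10/32 differ, p = 0.313, d = 0.404.
seq2–seq3: 8/32 differ, p = 0.250, d = 0.304.
The smallest distance is between seq1 and seq2.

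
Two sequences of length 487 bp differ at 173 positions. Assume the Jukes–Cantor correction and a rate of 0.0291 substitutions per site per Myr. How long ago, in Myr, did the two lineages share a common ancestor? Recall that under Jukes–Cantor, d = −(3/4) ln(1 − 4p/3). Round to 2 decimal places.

p = 173/487 ≈ 0.355236.
d = −(3/4) ln(1 − 4p/3) = −0.75 ln(1 − 0.473648) = −0.75 ln(0.526352)
  = −0.75 × (-0.641785) = 0.481339 substitutions/site.
Under a molecular clock d = 2μt, so t = d/(2μ) = 0.481339 / (2 × 0.0291) = 8.27 Myr.

8.27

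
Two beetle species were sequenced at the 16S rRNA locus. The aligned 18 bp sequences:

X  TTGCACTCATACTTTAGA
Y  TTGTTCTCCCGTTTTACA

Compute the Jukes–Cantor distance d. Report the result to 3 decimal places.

The sequences differ at 7 of 18 sites (4, 5, 9, 10, 11, 12, 17), so p = 7/18 ≈ 0.388889.
d = −(3/4) ln(1 − 4p/3) = −0.75 ln(1 − 0.518519) = −0.75 ln(0.481481)
  = −0.75 × (-0.730889) = 0.548167 substitutions/site.

0.548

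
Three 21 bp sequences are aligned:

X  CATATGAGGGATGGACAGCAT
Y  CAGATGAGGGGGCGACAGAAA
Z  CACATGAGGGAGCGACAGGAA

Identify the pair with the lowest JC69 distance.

X–Y: 6/21 differ, p = 0.286, d = 0.360.
X–Z: 5/21 differ, p = 0.238, d = 0.286.
Y–Z: 3/21 differ, p = 0.143, d = 0.158.
The smallest distance is between Y and Z.

Y and Z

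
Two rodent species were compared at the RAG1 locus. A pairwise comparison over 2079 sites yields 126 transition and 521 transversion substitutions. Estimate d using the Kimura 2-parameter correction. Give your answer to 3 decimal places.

0.406

P = 126/2079 ≈ 0.060606 and Q = 521/2079 ≈ 0.250601.
Under the Kimura two-parameter model, d = −½ ln(1 − 2P − Q) − ¼ ln(1 − 2Q).
1 − 2P − Q = 0.628187, giving −½ ln(0.628187) = 0.232459.
1 − 2Q = 0.498798, giving −¼ ln(0.498798) = 0.173889.
d = 0.232459 + 0.173889 = 0.406348.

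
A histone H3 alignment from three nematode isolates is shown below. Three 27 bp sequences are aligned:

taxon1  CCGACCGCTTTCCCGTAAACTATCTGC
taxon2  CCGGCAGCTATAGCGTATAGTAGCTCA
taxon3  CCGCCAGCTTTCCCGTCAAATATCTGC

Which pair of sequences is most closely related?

taxon1–taxon2: 10/27 differ, p = 0.370, d = 0.511.
taxon1–taxon3: 4/27 differ, p = 0.148, d = 0.165.
taxon2–taxon3: 10/27 differ, p = 0.370, d = 0.511.
The smallest distance is between taxon1 and taxon3.

taxon1 and taxon3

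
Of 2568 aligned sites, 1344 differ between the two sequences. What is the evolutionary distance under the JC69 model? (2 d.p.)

0.90

p = 1344/2568 ≈ 0.523364.
d = −(3/4) ln(1 − 4p/3) = −0.75 ln(1 − 0.697819) = −0.75 ln(0.302181)
  = −0.75 × (-1.196729) = 0.897547 substitutions/site.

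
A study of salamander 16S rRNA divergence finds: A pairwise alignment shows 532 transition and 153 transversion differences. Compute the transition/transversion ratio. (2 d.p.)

R = 532/153 = 3.477124… ≈ 3.48 (to 2 d.p.).

3.48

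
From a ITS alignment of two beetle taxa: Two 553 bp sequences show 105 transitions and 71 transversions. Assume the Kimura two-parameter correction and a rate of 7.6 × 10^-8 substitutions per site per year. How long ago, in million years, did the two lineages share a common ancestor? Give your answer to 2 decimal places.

P = 105/553 ≈ 0.189873 and Q = 71/553 ≈ 0.128391.
Under the Kimura two-parameter model, d = −½ ln(1 − 2P − Q) − ¼ ln(1 − 2Q).
1 − 2P − Q = 0.491863, giving −½ ln(0.491863) = 0.354778.
1 − 2Q = 0.743218, giving −¼ ln(0.743218) = 0.074191.
d = 0.354778 + 0.074191 = 0.428969.
Under a molecular clock d = 2μt, so t = d/(2μ) = 0.428969 / (2 × 7.6 × 10^-8) = 2.82 million years.

2.82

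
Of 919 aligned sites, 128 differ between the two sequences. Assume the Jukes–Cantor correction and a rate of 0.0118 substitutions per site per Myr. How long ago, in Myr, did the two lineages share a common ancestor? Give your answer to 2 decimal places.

p = 128/919 ≈ 0.139282.
d = −(3/4) ln(1 − 4p/3) = −0.75 ln(1 − 0.185709) = −0.75 ln(0.814291)
  = −0.75 × (-0.205437) = 0.154078 substitutions/site.
Under a molecular clock d = 2μt, so t = d/(2μ) = 0.154078 / (2 × 0.0118) = 6.53 Myr.

6.53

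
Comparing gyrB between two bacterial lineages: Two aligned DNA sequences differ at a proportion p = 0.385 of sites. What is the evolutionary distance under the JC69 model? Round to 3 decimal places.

d = −(3/4) ln(1 − 4p/3) = −0.75 ln(1 − 0.513333) = −0.75 ln(0.486667)
  = −0.75 × (-0.720175) = 0.540131 substitutions/site.

0.540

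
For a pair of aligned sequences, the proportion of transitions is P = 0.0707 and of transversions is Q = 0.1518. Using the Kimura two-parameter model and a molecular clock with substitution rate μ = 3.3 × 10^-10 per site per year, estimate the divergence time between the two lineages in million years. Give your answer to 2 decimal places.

Under the Kimura two-parameter model, d = −½ ln(1 − 2P − Q) − ¼ ln(1 − 2Q).
1 − 2P − Q = 0.7068, giving −½ ln(0.7068) = 0.173504.
1 − 2Q = 0.6964, giving −¼ ln(0.6964) = 0.090458.
d = 0.173504 + 0.090458 = 0.263962.
Under a molecular clock d = 2μt, so t = d/(2μ) = 0.263962 / (2 × 3.3 × 10^-10) = 399.94 million years.

399.94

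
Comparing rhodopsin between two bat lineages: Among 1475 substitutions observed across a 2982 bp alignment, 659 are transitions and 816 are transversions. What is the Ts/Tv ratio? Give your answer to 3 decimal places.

R = 659/816 = 0.807598… ≈ 0.808 (to 3 d.p.).

0.808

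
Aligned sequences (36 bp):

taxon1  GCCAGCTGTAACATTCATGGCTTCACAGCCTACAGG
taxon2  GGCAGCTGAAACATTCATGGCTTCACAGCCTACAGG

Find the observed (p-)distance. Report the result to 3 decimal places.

0.056

The sequences differ at 2 of 36 positions (sites 2, 9).
p = 2/36 = 0.055555… ≈ 0.056 (to 3 d.p.).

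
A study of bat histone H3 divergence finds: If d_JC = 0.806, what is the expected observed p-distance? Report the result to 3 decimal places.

p = (3/4)(1 − e^(−4d/3)) = 0.75 × (1 − e^(-1.074667)) = 0.75 × (1 − 0.341411) = 0.493942.

0.494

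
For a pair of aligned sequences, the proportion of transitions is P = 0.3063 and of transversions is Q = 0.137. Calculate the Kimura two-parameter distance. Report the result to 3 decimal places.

Under the Kimura two-parameter model, d = −½ ln(1 − 2P − Q) − ¼ ln(1 − 2Q).
1 − 2P − Q = 0.2504, giving −½ ln(0.2504) = 0.692348.
1 − 2Q = 0.726, giving −¼ ln(0.726) = 0.080051.
d = 0.692348 + 0.080051 = 0.772399.

0.772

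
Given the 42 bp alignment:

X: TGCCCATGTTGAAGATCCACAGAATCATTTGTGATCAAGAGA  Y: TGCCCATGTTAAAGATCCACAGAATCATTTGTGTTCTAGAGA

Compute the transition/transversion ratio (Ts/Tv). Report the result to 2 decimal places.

Transitions are A↔G and C↔T; transversions are all other mismatches.
Transitions: 1. Transversions: 2.
R = 1/2 = 0.50.

0.50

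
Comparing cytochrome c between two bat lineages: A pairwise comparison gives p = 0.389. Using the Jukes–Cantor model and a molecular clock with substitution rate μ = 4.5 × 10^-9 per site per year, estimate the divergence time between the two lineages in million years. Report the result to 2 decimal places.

d = −(3/4) ln(1 − 4p/3) = −0.75 ln(1 − 0.518667) = −0.75 ln(0.481333)
  = −0.75 × (-0.731196) = 0.548397 substitutions/site.
Under a molecular clock d = 2μt, so t = d/(2μ) = 0.548397 / (2 × 4.5 × 10^-9) = 60.93 million years.

60.93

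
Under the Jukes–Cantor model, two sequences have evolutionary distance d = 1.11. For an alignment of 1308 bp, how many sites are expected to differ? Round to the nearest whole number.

758

Invert JC69: p = (3/4)(1 − e^(−4d/3)) = 0.75 × (1 − e^(-1.48)) = 0.75 × (1 − 0.227638) = 0.579272.
Expected differing sites = pL ≈ 0.579272 × 1308 = 757.687776 ≈ 758.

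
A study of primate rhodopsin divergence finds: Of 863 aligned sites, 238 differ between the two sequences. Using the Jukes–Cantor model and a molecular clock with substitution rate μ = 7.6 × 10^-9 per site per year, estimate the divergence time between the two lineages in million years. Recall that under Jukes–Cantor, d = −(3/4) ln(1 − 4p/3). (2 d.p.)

p = 238/863 ≈ 0.275782.
d = −(3/4) ln(1 − 4p/3) = −0.75 ln(1 − 0.367709) = −0.75 ln(0.632291)
  = −0.75 × (-0.458406) = 0.343805 substitutions/site.
Under a molecular clock d = 2μt, so t = d/(2μ) = 0.343805 / (2 × 7.6 × 10^-9) = 22.62 million years.

22.62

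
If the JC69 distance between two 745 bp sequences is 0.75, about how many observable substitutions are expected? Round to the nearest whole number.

353

Invert JC69: p = (3/4)(1 − e^(−4d/3)) = 0.75 × (1 − e^(-1)) = 0.75 × (1 − 0.367879) = 0.474091.
Expected differing sites = pL ≈ 0.474091 × 745 = 353.197795 ≈ 353.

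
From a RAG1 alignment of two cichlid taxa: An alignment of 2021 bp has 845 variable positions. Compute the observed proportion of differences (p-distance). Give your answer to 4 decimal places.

0.4181

p = 845/2021 = 0.418109… ≈ 0.4181 (to 4 d.p.).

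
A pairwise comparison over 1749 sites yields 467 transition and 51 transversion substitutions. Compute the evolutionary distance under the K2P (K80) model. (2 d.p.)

0.43

P = 467/1749 ≈ 0.26701 and Q = 51/1749 ≈ 0.02916.
Under the Kimura two-parameter model, d = −½ ln(1 − 2P − Q) − ¼ ln(1 − 2Q).
1 − 2P − Q = 0.43682, giving −½ ln(0.43682) = 0.414117.
1 − 2Q = 0.94168, giving −¼ ln(0.94168) = 0.015022.
d = 0.414117 + 0.015022 = 0.429139.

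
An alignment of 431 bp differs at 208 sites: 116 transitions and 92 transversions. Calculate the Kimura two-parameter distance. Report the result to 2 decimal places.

0.84

P = 116/431 ≈ 0.269142 and Q = 92/431 ≈ 0.213457.
Under the Kimura two-parameter model, d = −½ ln(1 − 2P − Q) − ¼ ln(1 − 2Q).
1 − 2P − Q = 0.248259, giving −½ ln(0.248259) = 0.696641.
1 − 2Q = 0.573086, giving −¼ ln(0.573086) = 0.139180.
d = 0.696641 + 0.139180 = 0.835821.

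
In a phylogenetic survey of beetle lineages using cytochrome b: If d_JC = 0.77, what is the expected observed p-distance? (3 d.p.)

p = (3/4)(1 − e^(−4d/3)) = 0.75 × (1 − e^(-1.026667)) = 0.75 × (1 − 0.358199) = 0.481351.

0.481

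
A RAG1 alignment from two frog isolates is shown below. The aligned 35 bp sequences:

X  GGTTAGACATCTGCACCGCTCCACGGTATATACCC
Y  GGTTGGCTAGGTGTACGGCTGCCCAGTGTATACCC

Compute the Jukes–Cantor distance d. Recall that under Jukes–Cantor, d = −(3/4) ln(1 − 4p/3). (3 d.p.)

0.407

The sequences differ at 11 of 35 sites, so p = 11/35 ≈ 0.314286.
d = −(3/4) ln(1 − 4p/3) = −0.75 ln(1 − 0.419048) = −0.75 ln(0.580952)
  = −0.75 × (-0.543087) = 0.407315 substitutions/site.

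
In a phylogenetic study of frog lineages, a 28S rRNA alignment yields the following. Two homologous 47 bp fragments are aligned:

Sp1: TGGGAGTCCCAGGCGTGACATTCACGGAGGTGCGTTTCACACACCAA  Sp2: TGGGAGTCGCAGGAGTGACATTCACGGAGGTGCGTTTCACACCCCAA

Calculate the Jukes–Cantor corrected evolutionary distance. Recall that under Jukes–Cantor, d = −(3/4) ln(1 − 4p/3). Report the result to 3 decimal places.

The sequences differ at 3 of 47 sites (9, 14, 43), so p = 3/47 ≈ 0.06383.
d = −(3/4) ln(1 − 4p/3) = −0.75 ln(1 − 0.085107) = −0.75 ln(0.914893)
  = −0.75 × (-0.088948) = 0.066711 substitutions/site.

0.067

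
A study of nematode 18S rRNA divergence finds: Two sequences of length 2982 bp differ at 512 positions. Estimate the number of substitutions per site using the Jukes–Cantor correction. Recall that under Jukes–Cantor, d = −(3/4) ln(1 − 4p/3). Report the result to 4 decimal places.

p = 512/2982 ≈ 0.171697.
d = −(3/4) ln(1 − 4p/3) = −0.75 ln(1 − 0.228929) = −0.75 ln(0.771071)
  = −0.75 × (-0.259975) = 0.194981 substitutions/site.

0.1950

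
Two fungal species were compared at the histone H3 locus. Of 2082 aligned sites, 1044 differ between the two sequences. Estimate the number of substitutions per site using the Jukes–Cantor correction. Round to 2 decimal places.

0.83

p = 1044/2082 ≈ 0.501441.
d = −(3/4) ln(1 − 4p/3) = −0.75 ln(1 − 0.668588) = −0.75 ln(0.331412)
  = −0.75 × (-1.104393) = 0.828295 substitutions/site.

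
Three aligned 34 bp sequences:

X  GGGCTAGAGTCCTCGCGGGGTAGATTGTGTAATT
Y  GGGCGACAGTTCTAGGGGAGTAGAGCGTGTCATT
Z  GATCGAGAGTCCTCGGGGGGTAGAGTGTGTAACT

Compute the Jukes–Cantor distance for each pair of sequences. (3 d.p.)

X–Y: 9/34 sites differ → p ≈ 0.264706, d = −0.75 ln(1 − 0.352941) = 0.326488 ≈ 0.326.
X–Z: 6/34 sites differ → p ≈ 0.176471, d = −0.75 ln(1 − 0.235295) = 0.201199 ≈ 0.201.
Y–Z: 9/34 sites differ → p ≈ 0.264706, d = −0.75 ln(1 − 0.352941) = 0.326488 ≈ 0.326.

d(X,Y) = 0.326, d(X,Z) = 0.201, d(Y,Z) = 0.326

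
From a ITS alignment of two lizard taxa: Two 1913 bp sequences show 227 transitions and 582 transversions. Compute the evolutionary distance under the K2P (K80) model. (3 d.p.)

0.624

P = 227/1913 ≈ 0.118662 and Q = 582/1913 ≈ 0.304234.
Under the Kimura two-parameter model, d = −½ ln(1 − 2P − Q) − ¼ ln(1 − 2Q).
1 − 2P − Q = 0.458442, giving −½ ln(0.458442) = 0.389961.
1 − 2Q = 0.391532, giving −¼ ln(0.391532) = 0.234422.
d = 0.389961 + 0.234422 = 0.624383.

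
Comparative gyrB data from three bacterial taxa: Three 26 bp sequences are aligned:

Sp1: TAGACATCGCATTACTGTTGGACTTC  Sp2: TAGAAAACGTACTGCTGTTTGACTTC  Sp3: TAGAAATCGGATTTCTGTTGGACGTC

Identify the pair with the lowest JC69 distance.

Sp1–Sp2: 6/26 differ, p = 0.231, d = 0.276.
Sp1–Sp3: 4/26 differ, p = 0.154, d = 0.172.
Sp2–Sp3: 6/26 differ, p = 0.231, d = 0.276.
The smallest distance is between Sp1 and Sp3.

Sp1 and Sp3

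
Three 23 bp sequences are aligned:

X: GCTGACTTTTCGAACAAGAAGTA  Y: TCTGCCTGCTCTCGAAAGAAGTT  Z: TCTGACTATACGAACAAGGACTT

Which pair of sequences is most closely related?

X and Z

X–Y: 9/23 differ, p = 0.391, d = 0.553.
X–Z: 6/23 differ, p = 0.261, d = 0.321.
Y–Z: 10/23 differ, p = 0.435, d = 0.650.
The smallest distance is between X and Z.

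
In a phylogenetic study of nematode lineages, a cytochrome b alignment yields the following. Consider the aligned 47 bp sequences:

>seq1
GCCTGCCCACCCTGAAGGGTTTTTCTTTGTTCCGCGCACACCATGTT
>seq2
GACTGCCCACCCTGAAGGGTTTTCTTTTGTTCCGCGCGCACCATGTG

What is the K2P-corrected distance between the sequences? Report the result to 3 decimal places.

Of 47 sites, 3 differences are transitions and 2 are transversions, so P = 3/47 ≈ 0.06383 and Q = 2/47 ≈ 0.042553.
Under the Kimura two-parameter model, d = −½ ln(1 − 2P − Q) − ¼ ln(1 − 2Q).
1 − 2P − Q = 0.829787, giving −½ ln(0.829787) = 0.093293.
1 − 2Q = 0.914894, giving −¼ ln(0.914894) = 0.022237.
d = 0.093293 + 0.022237 = 0.115530.

0.116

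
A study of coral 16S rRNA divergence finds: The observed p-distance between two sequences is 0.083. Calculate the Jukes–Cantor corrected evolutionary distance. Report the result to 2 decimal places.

d = −(3/4) ln(1 − 4p/3) = −0.75 ln(1 − 0.110667) = −0.75 ln(0.889333)
  = −0.75 × (-0.117284) = 0.087963 substitutions/site.

0.09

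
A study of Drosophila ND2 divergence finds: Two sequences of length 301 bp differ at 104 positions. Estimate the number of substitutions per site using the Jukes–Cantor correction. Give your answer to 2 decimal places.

p = 104/301 ≈ 0.345515.
d = −(3/4) ln(1 − 4p/3) = −0.75 ln(1 − 0.460687) = −0.75 ln(0.539313)
  = −0.75 × (-0.617459) = 0.463094 substitutions/site.

0.46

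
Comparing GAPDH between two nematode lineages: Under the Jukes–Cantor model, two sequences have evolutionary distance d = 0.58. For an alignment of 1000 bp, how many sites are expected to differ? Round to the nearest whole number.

Invert JC69: p = (3/4)(1 − e^(−4d/3)) = 0.75 × (1 − e^(-0.773333)) = 0.75 × (1 − 0.461472) = 0.403896.
Expected differing sites = pL ≈ 0.403896 × 1000 = 403.896 ≈ 404.

404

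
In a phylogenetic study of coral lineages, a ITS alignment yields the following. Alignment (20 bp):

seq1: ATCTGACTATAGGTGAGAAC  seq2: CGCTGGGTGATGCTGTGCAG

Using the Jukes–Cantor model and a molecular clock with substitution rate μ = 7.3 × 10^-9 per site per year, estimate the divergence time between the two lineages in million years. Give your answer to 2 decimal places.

The sequences differ at 11 of 20 sites, so p = 11/20 = 0.55.
d = −(3/4) ln(1 − 4p/3) = −0.75 ln(1 − 0.733333) = −0.75 ln(0.266667)
  = −0.75 × (-1.321755) = 0.991316 substitutions/site.
Under a molecular clock d = 2μt, so t = d/(2μ) = 0.991316 / (2 × 7.3 × 10^-9) = 67.90 million years.

67.90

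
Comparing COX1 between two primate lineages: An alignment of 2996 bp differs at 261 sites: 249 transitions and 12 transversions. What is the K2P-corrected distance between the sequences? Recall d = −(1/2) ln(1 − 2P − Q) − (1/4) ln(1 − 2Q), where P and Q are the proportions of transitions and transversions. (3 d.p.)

0.095

P = 249/2996 ≈ 0.083111 and Q = 12/2996 ≈ 0.004005.
Under the Kimura two-parameter model, d = −½ ln(1 − 2P − Q) − ¼ ln(1 − 2Q).
1 − 2P − Q = 0.829773, giving −½ ln(0.829773) = 0.093302.
1 − 2Q = 0.99199, giving −¼ ln(0.99199) = 0.002011.
d = 0.093302 + 0.002011 = 0.095313.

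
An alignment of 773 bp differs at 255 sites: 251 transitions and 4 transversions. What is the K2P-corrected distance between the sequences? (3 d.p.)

0.534

P = 251/773 ≈ 0.324709 and Q = 4/773 ≈ 0.005175.
Under the Kimura two-parameter model, d = −½ ln(1 − 2P − Q) − ¼ ln(1 − 2Q).
1 − 2P − Q = 0.345407, giving −½ ln(0.345407) = 0.531516.
1 − 2Q = 0.98965, giving −¼ ln(0.98965) = 0.002601.
d = 0.531516 + 0.002601 = 0.534117.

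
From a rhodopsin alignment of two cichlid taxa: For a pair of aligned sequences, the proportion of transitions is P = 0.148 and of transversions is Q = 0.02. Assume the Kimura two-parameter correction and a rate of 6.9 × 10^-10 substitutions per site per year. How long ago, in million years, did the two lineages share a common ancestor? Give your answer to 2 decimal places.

145.00

Under the Kimura two-parameter model, d = −½ ln(1 − 2P − Q) − ¼ ln(1 − 2Q).
1 − 2P − Q = 0.684, giving −½ ln(0.684) = 0.189899.
1 − 2Q = 0.96, giving −¼ ln(0.96) = 0.010205.
d = 0.189899 + 0.010205 = 0.200104.
Under a molecular clock d = 2μt, so t = d/(2μ) = 0.200104 / (2 × 6.9 × 10^-10) = 145.00 million years.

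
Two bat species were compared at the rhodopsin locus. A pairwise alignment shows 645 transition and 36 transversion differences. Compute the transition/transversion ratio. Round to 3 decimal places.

17.917

R = 645/36 = 17.916666… ≈ 17.917 (to 3 d.p.).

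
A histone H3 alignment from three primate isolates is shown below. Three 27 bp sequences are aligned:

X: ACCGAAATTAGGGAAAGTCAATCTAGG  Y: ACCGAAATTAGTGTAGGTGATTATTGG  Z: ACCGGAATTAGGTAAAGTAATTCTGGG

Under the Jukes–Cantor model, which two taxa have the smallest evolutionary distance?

X and Z

X–Y: 7/27 differ, p = 0.259, d = 0.318.
X–Z: 5/27 differ, p = 0.185, d = 0.213.
Y–Z: 8/27 differ, p = 0.296, d = 0.377.
The smallest distance is between X and Z.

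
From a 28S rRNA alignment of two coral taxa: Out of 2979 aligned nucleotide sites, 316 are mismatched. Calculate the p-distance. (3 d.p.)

0.106

p = 316/2979 = 0.106075… ≈ 0.106 (to 3 d.p.).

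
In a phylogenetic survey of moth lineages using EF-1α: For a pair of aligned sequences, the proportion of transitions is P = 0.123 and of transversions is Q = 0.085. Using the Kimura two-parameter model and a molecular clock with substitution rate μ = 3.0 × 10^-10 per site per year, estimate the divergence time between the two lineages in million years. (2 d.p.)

Under the Kimura two-parameter model, d = −½ ln(1 − 2P − Q) − ¼ ln(1 − 2Q).
1 − 2P − Q = 0.669, giving −½ ln(0.669) = 0.200986.
1 − 2Q = 0.83, giving −¼ ln(0.83) = 0.046582.
d = 0.200986 + 0.046582 = 0.247568.
Under a molecular clock d = 2μt, so t = d/(2μ) = 0.247568 / (2 × 3.0 × 10^-10) = 412.61 million years.

412.61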